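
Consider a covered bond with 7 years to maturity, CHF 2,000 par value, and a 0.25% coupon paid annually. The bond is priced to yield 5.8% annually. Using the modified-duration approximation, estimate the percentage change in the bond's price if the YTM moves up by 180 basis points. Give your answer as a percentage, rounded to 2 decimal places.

Periodic yield y = 0.058. Modified duration first:
  t   CF        PV=CF/(1+0.058)^t    t·PV
  1         5.00         4.7259         4.7259
  2         5.00         4.4668         8.9336
  3         5.00         4.2219        12.6658
  4         5.00         3.9905        15.9620
  5         5.00         3.7717        18.8587
  6         5.00         3.5650        21.3898
  7     2,005.00     1,351.1847     9,458.2926
  Σ                  1,375.9265     9,540.8285
P = 1,375.9265; D_Mac = 6.93411 yrs; D_mod = 6.93411/(1+0.058) = 6.55398 yrs.
ΔP/P ≈ -D_mod · Δy = -6.55398 × (+0.018) = -0.117972 = -11.7972%.

-11.80%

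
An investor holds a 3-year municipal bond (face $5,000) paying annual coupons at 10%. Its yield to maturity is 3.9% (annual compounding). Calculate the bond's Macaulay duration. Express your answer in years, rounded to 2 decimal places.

2.76 years

Periodic yield y = 0.039. Discount each cash flow and weight by its year:
  t   CF        PV=CF/(1+0.039)^t    t·PV
  1       500.00       481.2320       481.2320
  2       500.00       463.1684       926.3368
  3     5,500.00     4,903.6114    14,710.8342
  Σ                  5,848.0117    16,118.4030
Price P = Σ PV = 5,848.0117.
Macaulay duration = Σ(t·PV) / P = 16,118.4030 / 5,848.0117 = 2.75622 years.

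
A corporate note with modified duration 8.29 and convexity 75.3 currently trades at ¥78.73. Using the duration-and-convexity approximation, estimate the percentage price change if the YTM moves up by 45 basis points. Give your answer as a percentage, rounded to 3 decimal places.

-3.654%

Duration effect: -D_mod·Δy = -8.29 × (+0.0045) = -0.037305
Convexity effect: ½·C·(Δy)² = 0.5 × 75.3 × (0.0045)² = +0.0007624125
ΔP/P ≈ -0.037305 + 0.0007624125 = -0.0365425875
= -3.65425875%.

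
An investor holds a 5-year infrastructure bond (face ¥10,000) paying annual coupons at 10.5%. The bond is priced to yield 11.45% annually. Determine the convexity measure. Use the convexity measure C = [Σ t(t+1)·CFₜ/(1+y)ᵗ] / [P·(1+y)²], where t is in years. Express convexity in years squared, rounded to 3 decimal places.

18.554

With y = 0.1145:
  t   CF        PV=CF/(1+0.1145)^t    t·PV        t(t+1)·PV
  1     1,050.00       942.1265       942.1265       1,884.2530
  2     1,050.00       845.3356     1,690.6712       5,072.0135
  3     1,050.00       758.4886     2,275.4659       9,101.8637
  4     1,050.00       680.5641     2,722.2562      13,611.2811
  5    11,050.00     6,426.3136    32,131.5679     192,789.4075
  Σ                  9,652.8284    39,762.0878     222,458.8189
P = 9,652.8284.
Convexity = Σ t(t+1)·PV / [P·(1+y)²] = 222,458.8189 / (9,652.8284 × 1.242110) = 18.55389.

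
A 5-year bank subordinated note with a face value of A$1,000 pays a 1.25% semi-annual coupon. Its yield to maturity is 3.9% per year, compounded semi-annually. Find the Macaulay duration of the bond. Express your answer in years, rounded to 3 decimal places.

Periodic yield y = 0.0195. Discount each cash flow and weight by its period:
  t   CF        PV=CF/(1+0.0195)^t    t·PV
  1         6.25         6.1305         6.1305
  2         6.25         6.0132        12.0264
  3         6.25         5.8982        17.6946
  4         6.25         5.7854        23.1415
  5         6.25         5.6747        28.3736
  6         6.25         5.5662        33.3970
  7         6.25         5.4597        38.2180
  8         6.25         5.3553        42.8422
  9         6.25         5.2528        47.2756
  10    1,006.25       829.5329     8,295.3286
  Σ                    880.6688     8,544.4279
Price P = Σ PV = 880.6688.
Macaulay duration = Σ(t·PV) / P = 8,544.4279 / 880.6688 = 9.70220 half-year periods.
In years: 9.70220 / 2 = 4.85110 years.

4.851 years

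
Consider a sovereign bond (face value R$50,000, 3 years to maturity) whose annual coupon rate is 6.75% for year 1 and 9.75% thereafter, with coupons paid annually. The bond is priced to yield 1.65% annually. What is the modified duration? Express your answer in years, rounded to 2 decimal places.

Periodic yield y = 0.0165. First find Macaulay duration:
  t   CF        PV=CF/(1+0.0165)^t    t·PV
  1     3,375.00     3,320.2164     3,320.2164
  2     4,875.00     4,718.0208     9,436.0417
  3    54,875.00    52,245.9204   156,737.7612
  Σ                 60,284.1577   169,494.0193
P = 60,284.1577; Macaulay duration = 169,494.0193 / 60,284.1577 = 2.81158 years.
Modified duration = D_Mac / (1 + y) = 2.81158 / 1.0165 = 2.76595 years.

2.77 years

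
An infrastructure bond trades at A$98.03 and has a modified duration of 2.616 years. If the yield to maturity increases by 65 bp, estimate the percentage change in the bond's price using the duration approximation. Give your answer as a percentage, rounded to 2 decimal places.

-1.70%

Duration approximation: ΔP/P ≈ -D_mod · Δy = -2.616 × (+0.0065) = -0.017004.
As a percentage: -1.7004%.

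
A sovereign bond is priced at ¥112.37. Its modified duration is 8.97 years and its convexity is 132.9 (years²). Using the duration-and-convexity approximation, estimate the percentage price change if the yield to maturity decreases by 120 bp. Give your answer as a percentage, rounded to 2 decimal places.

+11.72%

Duration effect: -D_mod·Δy = -8.97 × (-0.012) = +0.107640
Convexity effect: ½·C·(Δy)² = 0.5 × 132.9 × (-0.012)² = +0.0095688
ΔP/P ≈ +0.107640 + 0.0095688 = +0.1172088
= +11.72088%.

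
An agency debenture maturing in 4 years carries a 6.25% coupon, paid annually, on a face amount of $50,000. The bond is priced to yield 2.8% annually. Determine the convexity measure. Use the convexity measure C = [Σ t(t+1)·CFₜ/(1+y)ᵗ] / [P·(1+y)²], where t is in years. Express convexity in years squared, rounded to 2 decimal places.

With y = 0.028:
  t   CF        PV=CF/(1+0.028)^t    t·PV        t(t+1)·PV
  1     3,125.00     3,039.8833     3,039.8833       6,079.7665
  2     3,125.00     2,957.0849     5,914.1698      17,742.5093
  3     3,125.00     2,876.5417     8,629.6252      34,518.5007
  4    53,125.00    47,569.2697   190,277.0790     951,385.3949
  Σ                 56,442.7796   207,860.7572   1,009,726.1714
P = 56,442.7796.
Convexity = Σ t(t+1)·PV / [P·(1+y)²] = 1,009,726.1714 / (56,442.7796 × 1.056784) = 16.92813.

16.93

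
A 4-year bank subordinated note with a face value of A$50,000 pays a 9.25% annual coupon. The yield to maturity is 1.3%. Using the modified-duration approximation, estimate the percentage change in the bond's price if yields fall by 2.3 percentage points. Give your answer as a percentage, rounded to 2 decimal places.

+8.14%

Periodic yield y = 0.013. Modified duration first:
  t   CF        PV=CF/(1+0.013)^t    t·PV
  1     4,625.00     4,565.6466     4,565.6466
  2     4,625.00     4,507.0549     9,014.1098
  3     4,625.00     4,449.2151    13,347.6453
  4    54,625.00    51,874.4695   207,497.8781
  Σ                 65,396.3861   234,425.2797
P = 65,396.3861; D_Mac = 3.58468 yrs; D_mod = 3.58468/(1+0.013) = 3.53868 yrs.
ΔP/P ≈ -D_mod · Δy = -3.53868 × (-0.023) = +0.081390 = +8.1390%.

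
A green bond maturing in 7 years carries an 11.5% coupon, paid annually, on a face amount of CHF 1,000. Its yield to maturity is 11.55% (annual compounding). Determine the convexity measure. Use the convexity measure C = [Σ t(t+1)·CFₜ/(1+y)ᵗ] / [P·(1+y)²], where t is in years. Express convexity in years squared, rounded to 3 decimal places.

With y = 0.1155:
  t   CF        PV=CF/(1+0.1155)^t    t·PV        t(t+1)·PV
  1       115.00       103.0928       103.0928         206.1856
  2       115.00        92.4185       184.8369         554.5107
  3       115.00        82.8494       248.5481         994.1922
  4       115.00        74.2710       297.0842       1,485.4209
  5       115.00        66.5809       332.9047       1,997.4284
  6       115.00        59.6871       358.1225       2,506.8577
  7     1,115.00       518.7855     3,631.4986      29,051.9891
  Σ                    997.6852     5,156.0878      36,796.5846
P = 997.6852.
Convexity = Σ t(t+1)·PV / [P·(1+y)²] = 36,796.5846 / (997.6852 × 1.244340) = 29.63977.

29.640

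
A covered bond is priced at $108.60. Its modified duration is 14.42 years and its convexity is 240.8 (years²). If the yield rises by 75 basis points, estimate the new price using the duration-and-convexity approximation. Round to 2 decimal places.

$97.59

Duration effect: -D_mod·Δy = -14.42 × (+0.0075) = -0.108150
Convexity effect: ½·C·(Δy)² = 0.5 × 240.8 × (0.0075)² = +0.0067725
ΔP/P ≈ -0.108150 + 0.0067725 = -0.1013775
New price ≈ 108.60 × (1 - 0.1013775) = 97.5904035.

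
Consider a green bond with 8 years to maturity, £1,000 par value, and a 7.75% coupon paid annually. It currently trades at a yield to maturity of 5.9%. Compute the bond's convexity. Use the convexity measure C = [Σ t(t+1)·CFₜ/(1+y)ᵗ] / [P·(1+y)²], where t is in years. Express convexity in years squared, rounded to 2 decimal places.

46.83

With y = 0.059:
  t   CF        PV=CF/(1+0.059)^t    t·PV        t(t+1)·PV
  1        77.50        73.1822        73.1822         146.3645
  2        77.50        69.1050       138.2101         414.6303
  3        77.50        65.2550       195.7650         783.0601
  4        77.50        61.6195       246.4778       1,232.3891
  5        77.50        58.1865       290.9323       1,745.5937
  6        77.50        54.9447       329.6683       2,307.6781
  7        77.50        51.8836       363.1851       2,905.4808
  8     1,077.50       681.1607     5,449.2858      49,043.5721
  Σ                  1,115.3372     7,086.7066      58,578.7686
P = 1,115.3372.
Convexity = Σ t(t+1)·PV / [P·(1+y)²] = 58,578.7686 / (1,115.3372 × 1.121481) = 46.83194.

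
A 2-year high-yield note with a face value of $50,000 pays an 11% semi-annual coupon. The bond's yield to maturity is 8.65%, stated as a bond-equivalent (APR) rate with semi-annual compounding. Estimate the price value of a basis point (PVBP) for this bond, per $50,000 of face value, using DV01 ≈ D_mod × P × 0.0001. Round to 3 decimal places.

Periodic yield y = 0.04325.
  t   CF        PV=CF/(1+0.04325)^t    t·PV
  1     2,750.00     2,635.9933     2,635.9933
  2     2,750.00     2,526.7130     5,053.4259
  3     2,750.00     2,421.9631     7,265.8892
  4    52,750.00    44,531.6606   178,126.6424
  Σ                 52,116.3299   193,081.9508
P = 52,116.3299; D_Mac = 3.70483 half-year periods = 1.85241 yrs; D_mod = 1.77562 yrs.
DV01 ≈ 1.77562 × 52,116.3299 × 0.0001 = 9.253868.

$9.254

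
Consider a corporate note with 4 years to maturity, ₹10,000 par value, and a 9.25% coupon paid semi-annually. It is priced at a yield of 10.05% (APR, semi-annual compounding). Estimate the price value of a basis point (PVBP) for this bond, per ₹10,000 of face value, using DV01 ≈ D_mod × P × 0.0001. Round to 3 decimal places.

Periodic yield y = 0.05025.
  t   CF        PV=CF/(1+0.05025)^t    t·PV
  1       462.50       440.3713       440.3713
  2       462.50       419.3014       838.6029
  3       462.50       399.2397     1,197.7190
  4       462.50       380.1377     1,520.5509
  5       462.50       361.9498     1,809.7488
  6       462.50       344.6320     2,067.7920
  7       462.50       328.1428     2,296.9997
  8    10,462.50     7,067.9578    56,543.6626
  Σ                  9,741.7326    66,715.4472
P = 9,741.7326; D_Mac = 6.84842 half-year periods = 3.42421 yrs; D_mod = 3.26037 yrs.
DV01 ≈ 3.26037 × 9,741.7326 × 0.0001 = 3.176170.

₹3.176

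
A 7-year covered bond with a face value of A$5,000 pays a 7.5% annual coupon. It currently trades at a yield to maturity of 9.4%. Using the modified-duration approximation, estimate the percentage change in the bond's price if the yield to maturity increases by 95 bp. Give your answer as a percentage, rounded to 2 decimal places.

-4.88%

Periodic yield y = 0.094. Modified duration first:
  t   CF        PV=CF/(1+0.094)^t    t·PV
  1       375.00       342.7788       342.7788
  2       375.00       313.3261       626.6523
  3       375.00       286.4041       859.2124
  4       375.00       261.7954     1,047.1815
  5       375.00       239.3011     1,196.5054
  6       375.00       218.7396     1,312.4374
  7     5,375.00     2,865.8748    20,061.1236
  Σ                  4,528.2199    25,445.8914
P = 4,528.2199; D_Mac = 5.61940 yrs; D_mod = 5.61940/(1+0.094) = 5.13657 yrs.
ΔP/P ≈ -D_mod · Δy = -5.13657 × (+0.0095) = -0.048797 = -4.8797%.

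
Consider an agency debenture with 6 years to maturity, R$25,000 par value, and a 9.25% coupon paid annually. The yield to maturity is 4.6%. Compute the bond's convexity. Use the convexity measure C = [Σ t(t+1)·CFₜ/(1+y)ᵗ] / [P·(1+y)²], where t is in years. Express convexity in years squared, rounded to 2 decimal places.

29.84

With y = 0.046:
  t   CF        PV=CF/(1+0.046)^t    t·PV        t(t+1)·PV
  1     2,312.50     2,210.8031     2,210.8031       4,421.6061
  2     2,312.50     2,113.5785     4,227.1569      12,681.4707
  3     2,312.50     2,020.6295     6,061.8885      24,247.5539
  4     2,312.50     1,931.7682     7,727.0726      38,635.3632
  5     2,312.50     1,846.8147     9,234.0734      55,404.4405
  6    27,312.50    20,853.1346   125,118.8078     875,831.6545
  Σ                 30,976.7285   154,579.8023   1,011,222.0889
P = 30,976.7285.
Convexity = Σ t(t+1)·PV / [P·(1+y)²] = 1,011,222.0889 / (30,976.7285 × 1.094116) = 29.83648.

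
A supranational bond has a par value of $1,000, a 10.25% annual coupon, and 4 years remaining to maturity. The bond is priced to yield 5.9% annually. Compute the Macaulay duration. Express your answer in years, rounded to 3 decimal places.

Periodic yield y = 0.059. Discount each cash flow and weight by its year:
  t   CF        PV=CF/(1+0.059)^t    t·PV
  1       102.50        96.7894        96.7894
  2       102.50        91.3970       182.7940
  3       102.50        86.3050       258.9150
  4     1,102.50       876.5865     3,506.3458
  Σ                  1,151.0779     4,044.8443
Price P = Σ PV = 1,151.0779.
Macaulay duration = Σ(t·PV) / P = 4,044.8443 / 1,151.0779 = 3.51396 years.

3.514 years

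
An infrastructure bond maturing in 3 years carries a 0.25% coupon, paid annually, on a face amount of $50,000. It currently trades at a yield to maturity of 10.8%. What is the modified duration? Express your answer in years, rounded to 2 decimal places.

Periodic yield y = 0.108. First find Macaulay duration:
  t   CF        PV=CF/(1+0.108)^t    t·PV
  1       125.00       112.8159       112.8159
  2       125.00       101.8194       203.6388
  3    50,125.00    36,849.7974   110,549.3922
  Σ                 37,064.4327   110,865.8469
P = 37,064.4327; Macaulay duration = 110,865.8469 / 37,064.4327 = 2.99117 years.
Modified duration = D_Mac / (1 + y) = 2.99117 / 1.108 = 2.69961 years.

2.70 years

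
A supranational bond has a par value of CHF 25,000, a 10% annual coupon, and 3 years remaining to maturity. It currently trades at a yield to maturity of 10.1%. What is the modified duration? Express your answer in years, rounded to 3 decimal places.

2.484 years

Periodic yield y = 0.101. First find Macaulay duration:
  t   CF        PV=CF/(1+0.101)^t    t·PV
  1     2,500.00     2,270.6630     2,270.6630
  2     2,500.00     2,062.3642     4,124.7285
  3    27,500.00    20,604.9107    61,814.7321
  Σ                 24,937.9380    68,210.1237
P = 24,937.9380; Macaulay duration = 68,210.1237 / 24,937.9380 = 2.73520 years.
Modified duration = D_Mac / (1 + y) = 2.73520 / 1.101 = 2.48428 years.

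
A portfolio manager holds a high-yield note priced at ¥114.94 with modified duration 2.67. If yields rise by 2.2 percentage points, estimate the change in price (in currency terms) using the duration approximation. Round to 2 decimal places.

-¥6.75

Duration approximation: ΔP/P ≈ -D_mod · Δy = -2.67 × (+0.022) = -0.058740.
ΔP ≈ 114.94 × (-0.058740) = -6.7515756.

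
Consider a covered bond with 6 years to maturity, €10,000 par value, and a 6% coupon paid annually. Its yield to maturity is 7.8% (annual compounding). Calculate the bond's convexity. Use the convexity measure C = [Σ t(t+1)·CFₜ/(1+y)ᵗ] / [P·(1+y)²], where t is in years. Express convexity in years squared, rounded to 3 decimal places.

With y = 0.078:
  t   CF        PV=CF/(1+0.078)^t    t·PV        t(t+1)·PV
  1       600.00       556.5863       556.5863       1,113.1725
  2       600.00       516.3138     1,032.6276       3,097.8828
  3       600.00       478.9553     1,436.8658       5,747.4634
  4       600.00       444.2999     1,777.1996       8,885.9978
  5       600.00       412.1520     2,060.7602      12,364.5610
  6    10,600.00     6,754.5015    40,527.0088     283,689.0615
  Σ                  9,162.8087    47,391.0482     314,898.1390
P = 9,162.8087.
Convexity = Σ t(t+1)·PV / [P·(1+y)²] = 314,898.1390 / (9,162.8087 × 1.162084) = 29.57358.

29.574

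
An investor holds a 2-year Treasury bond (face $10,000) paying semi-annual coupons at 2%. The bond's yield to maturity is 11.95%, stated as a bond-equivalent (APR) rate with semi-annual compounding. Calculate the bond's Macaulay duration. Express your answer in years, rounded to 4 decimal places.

Periodic yield y = 0.05975. Discount each cash flow and weight by its period:
  t   CF        PV=CF/(1+0.05975)^t    t·PV
  1       100.00        94.3619        94.3619
  2       100.00        89.0416       178.0833
  3       100.00        84.0214       252.0641
  4    10,100.00     8,007.6978    32,030.7910
  Σ                  8,275.1226    32,555.3003
Price P = Σ PV = 8,275.1226.
Macaulay duration = Σ(t·PV) / P = 32,555.3003 / 8,275.1226 = 3.93412 half-year periods.
In years: 3.93412 / 2 = 1.96706 years.

1.9671 years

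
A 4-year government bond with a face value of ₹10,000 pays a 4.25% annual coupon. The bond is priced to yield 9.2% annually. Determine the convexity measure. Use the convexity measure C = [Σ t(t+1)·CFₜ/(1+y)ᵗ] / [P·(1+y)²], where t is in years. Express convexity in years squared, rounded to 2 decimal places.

15.31

With y = 0.092:
  t   CF        PV=CF/(1+0.092)^t    t·PV        t(t+1)·PV
  1       425.00       389.1941       389.1941         778.3883
  2       425.00       356.4049       712.8098       2,138.4293
  3       425.00       326.3781       979.1343       3,916.5372
  4    10,425.00     7,331.3763    29,325.5051     146,627.5256
  Σ                  8,403.3534    31,406.6434     153,460.8805
P = 8,403.3534.
Convexity = Σ t(t+1)·PV / [P·(1+y)²] = 153,460.8805 / (8,403.3534 × 1.192464) = 15.31439.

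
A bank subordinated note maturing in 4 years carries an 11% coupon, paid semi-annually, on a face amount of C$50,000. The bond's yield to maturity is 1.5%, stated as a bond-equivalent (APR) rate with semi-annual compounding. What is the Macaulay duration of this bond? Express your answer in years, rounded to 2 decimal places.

3.45 years

Periodic yield y = 0.0075. Discount each cash flow and weight by its period:
  t   CF        PV=CF/(1+0.0075)^t    t·PV
  1     2,750.00     2,729.5285     2,729.5285
  2     2,750.00     2,709.2095     5,418.4189
  3     2,750.00     2,689.0417     8,067.1250
  4     2,750.00     2,669.0240    10,676.0959
  5     2,750.00     2,649.1553    13,245.7765
  6     2,750.00     2,629.4345    15,776.6073
  7     2,750.00     2,609.8606    18,269.0242
  8    52,750.00    49,689.2024   397,513.6191
  Σ                 68,374.4565   471,696.1954
Price P = Σ PV = 68,374.4565.
Macaulay duration = Σ(t·PV) / P = 471,696.1954 / 68,374.4565 = 6.89872 half-year periods.
In years: 6.89872 / 2 = 3.44936 years.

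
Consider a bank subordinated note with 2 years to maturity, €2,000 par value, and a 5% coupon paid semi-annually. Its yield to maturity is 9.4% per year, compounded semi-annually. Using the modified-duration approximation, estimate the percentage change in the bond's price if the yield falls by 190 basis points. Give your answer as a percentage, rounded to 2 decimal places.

Periodic yield y = 0.047. Modified duration first:
  t   CF        PV=CF/(1+0.047)^t    t·PV
  1        50.00        47.7555        47.7555
  2        50.00        45.6117        91.2235
  3        50.00        43.5642       130.6927
  4     2,050.00     1,705.9533     6,823.8131
  Σ                  1,842.8847     7,093.4848
P = 1,842.8847; D_Mac = 3.84912 half-year periods = 1.92456 yrs; D_mod = 1.92456/(1+0.047) = 1.83817 yrs.
ΔP/P ≈ -D_mod · Δy = -1.83817 × (-0.019) = +0.034925 = +3.4925%.

+3.49%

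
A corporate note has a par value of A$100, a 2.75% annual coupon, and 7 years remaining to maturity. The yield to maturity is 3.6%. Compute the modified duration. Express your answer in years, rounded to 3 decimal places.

Periodic yield y = 0.036. First find Macaulay duration:
  t   CF        PV=CF/(1+0.036)^t    t·PV
  1         2.75         2.6544         2.6544
  2         2.75         2.5622         5.1244
  3         2.75         2.4732         7.4195
  4         2.75         2.3872         9.5489
  5         2.75         2.3043        11.5214
  6         2.75         2.2242        13.3452
  7       102.75        80.2165       561.5153
  Σ                     94.8220       611.1291
P = 94.8220; Macaulay duration = 611.1291 / 94.8220 = 6.44502 years.
Modified duration = D_Mac / (1 + y) = 6.44502 / 1.036 = 6.22106 years.

6.221 years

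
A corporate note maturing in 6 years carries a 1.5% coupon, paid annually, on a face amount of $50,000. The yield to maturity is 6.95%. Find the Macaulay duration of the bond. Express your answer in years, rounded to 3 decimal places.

5.739 years

Periodic yield y = 0.0695. Discount each cash flow and weight by its year:
  t   CF        PV=CF/(1+0.0695)^t    t·PV
  1       750.00       701.2623       701.2623
  2       750.00       655.6917     1,311.3834
  3       750.00       613.0825     1,839.2474
  4       750.00       573.2421     2,292.9686
  5       750.00       535.9908     2,679.9539
  6    50,750.00    33,911.8368   203,471.0206
  Σ                 36,991.1061   212,295.8361
Price P = Σ PV = 36,991.1061.
Macaulay duration = Σ(t·PV) / P = 212,295.8361 / 36,991.1061 = 5.73910 years.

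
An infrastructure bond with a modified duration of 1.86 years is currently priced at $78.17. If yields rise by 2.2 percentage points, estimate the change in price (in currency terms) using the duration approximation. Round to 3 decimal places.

-$3.199

Duration approximation: ΔP/P ≈ -D_mod · Δy = -1.86 × (+0.022) = -0.040920.
ΔP ≈ 78.17 × (-0.040920) = -3.1987164.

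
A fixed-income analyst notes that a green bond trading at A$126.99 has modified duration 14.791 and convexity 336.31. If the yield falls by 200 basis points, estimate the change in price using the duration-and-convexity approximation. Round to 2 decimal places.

Duration effect: -D_mod·Δy = -14.791 × (-0.02) = +0.295820
Convexity effect: ½·C·(Δy)² = 0.5 × 336.31 × (-0.02)² = +0.0672620
ΔP/P ≈ +0.295820 + 0.0672620 = +0.363082
ΔP ≈ 126.99 × (+0.363082) = +46.10778318.

+A$46.11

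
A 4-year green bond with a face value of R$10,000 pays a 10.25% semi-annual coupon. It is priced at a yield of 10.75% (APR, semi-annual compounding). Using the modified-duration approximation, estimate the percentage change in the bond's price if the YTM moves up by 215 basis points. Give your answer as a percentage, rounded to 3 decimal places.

-6.885%

Periodic yield y = 0.05375. Modified duration first:
  t   CF        PV=CF/(1+0.05375)^t    t·PV
  1       512.50       486.3582       486.3582
  2       512.50       461.5499       923.0999
  3       512.50       438.0071     1,314.0212
  4       512.50       415.6651     1,662.6602
  5       512.50       394.4627     1,972.3134
  6       512.50       374.3418     2,246.0509
  7       512.50       355.2473     2,486.7309
  8    10,512.50     6,915.2090    55,321.6717
  Σ                  9,840.8410    66,412.9065
P = 9,840.8410; D_Mac = 6.74870 half-year periods = 3.37435 yrs; D_mod = 3.37435/(1+0.05375) = 3.20223 yrs.
ΔP/P ≈ -D_mod · Δy = -3.20223 × (+0.0215) = -0.068848 = -6.8848%.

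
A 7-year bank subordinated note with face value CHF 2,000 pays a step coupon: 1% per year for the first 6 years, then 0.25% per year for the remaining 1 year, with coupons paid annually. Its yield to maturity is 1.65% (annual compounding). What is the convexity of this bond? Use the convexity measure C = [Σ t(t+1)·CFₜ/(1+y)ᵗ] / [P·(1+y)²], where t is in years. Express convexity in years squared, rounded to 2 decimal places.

With y = 0.0165:
  t   CF        PV=CF/(1+0.0165)^t    t·PV        t(t+1)·PV
  1        20.00        19.6754        19.6754          39.3507
  2        20.00        19.3560        38.7120         116.1359
  3        20.00        19.0418        57.1254         228.5015
  4        20.00        18.7327        74.9308         374.6541
  5        20.00        18.4286        92.1432         552.8589
  6        20.00        18.1295       108.7770         761.4388
  7     2,005.00     1,787.9802    12,515.8611     100,126.8891
  Σ                  1,901.3441    12,907.2248     102,199.8290
P = 1,901.3441.
Convexity = Σ t(t+1)·PV / [P·(1+y)²] = 102,199.8290 / (1,901.3441 × 1.033272) = 52.02052.

52.02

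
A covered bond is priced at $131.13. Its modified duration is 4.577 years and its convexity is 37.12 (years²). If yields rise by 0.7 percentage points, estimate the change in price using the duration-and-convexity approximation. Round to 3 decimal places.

-$4.082

Duration effect: -D_mod·Δy = -4.577 × (+0.007) = -0.032039
Convexity effect: ½·C·(Δy)² = 0.5 × 37.12 × (0.007)² = +0.00090944
ΔP/P ≈ -0.032039 + 0.00090944 = -0.03112956
ΔP ≈ 131.13 × (-0.03112956) = -4.0820192028.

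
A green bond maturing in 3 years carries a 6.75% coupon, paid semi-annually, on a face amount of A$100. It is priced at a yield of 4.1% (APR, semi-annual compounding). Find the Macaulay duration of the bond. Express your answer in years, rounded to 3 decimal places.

Periodic yield y = 0.0205. Discount each cash flow and weight by its period:
  t   CF        PV=CF/(1+0.0205)^t    t·PV
  1        3.375         3.3072         3.3072
  2        3.375         3.2408         6.4815
  3        3.375         3.1757         9.5270
  4        3.375         3.1119        12.4475
  5        3.375         3.0494        15.2468
  6      103.375        91.5245       549.1471
  Σ                    107.4094       596.1572
Price P = Σ PV = 107.4094.
Macaulay duration = Σ(t·PV) / P = 596.1572 / 107.4094 = 5.55033 half-year periods.
In years: 5.55033 / 2 = 2.77516 years.

2.775 years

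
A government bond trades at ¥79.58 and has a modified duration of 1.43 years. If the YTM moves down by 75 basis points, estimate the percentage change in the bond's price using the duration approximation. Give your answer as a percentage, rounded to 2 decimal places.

+1.07%

Duration approximation: ΔP/P ≈ -D_mod · Δy = -1.43 × (-0.0075) = +0.010725.
As a percentage: +1.0725%.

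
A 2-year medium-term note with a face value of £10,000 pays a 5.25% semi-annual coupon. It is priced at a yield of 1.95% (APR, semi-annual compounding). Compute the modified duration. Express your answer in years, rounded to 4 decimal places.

Periodic yield y = 0.00975. First find Macaulay duration:
  t   CF        PV=CF/(1+0.00975)^t    t·PV
  1       262.50       259.9653       259.9653
  2       262.50       257.4552       514.9103
  3       262.50       254.9692       764.9076
  4    10,262.50     9,871.8312    39,487.3250
  Σ                 10,644.2209    41,027.1082
P = 10,644.2209; Macaulay duration = 41,027.1082 / 10,644.2209 = 3.85440 half-year periods = 1.92720 years.
Modified duration = D_Mac / (1 + y) = 1.92720 / 1.00975 = 1.90859 years.

1.9086 years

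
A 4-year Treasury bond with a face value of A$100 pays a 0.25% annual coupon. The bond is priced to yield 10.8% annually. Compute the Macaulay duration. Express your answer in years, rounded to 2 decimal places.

3.98 years

Periodic yield y = 0.108. Discount each cash flow and weight by its year:
  t   CF        PV=CF/(1+0.108)^t    t·PV
  1         0.25         0.2256         0.2256
  2         0.25         0.2036         0.4073
  3         0.25         0.1838         0.5514
  4       100.25        66.5159       266.0635
  Σ                     67.1289       267.2478
Price P = Σ PV = 67.1289.
Macaulay duration = Σ(t·PV) / P = 267.2478 / 67.1289 = 3.98111 years.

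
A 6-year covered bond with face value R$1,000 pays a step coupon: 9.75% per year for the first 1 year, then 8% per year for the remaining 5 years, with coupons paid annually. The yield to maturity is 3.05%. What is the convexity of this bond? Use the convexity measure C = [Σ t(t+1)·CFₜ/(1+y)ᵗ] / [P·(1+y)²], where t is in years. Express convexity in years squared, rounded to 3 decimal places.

With y = 0.0305:
  t   CF        PV=CF/(1+0.0305)^t    t·PV        t(t+1)·PV
  1        97.50        94.6143        94.6143         189.2285
  2        80.00        75.3345       150.6690         452.0071
  3        80.00        73.1048       219.3145         877.2578
  4        80.00        70.9411       283.7645       1,418.8223
  5        80.00        68.8414       344.2072       2,065.2435
  6     1,080.00       901.8531     5,411.1183      37,877.8281
  Σ                  1,284.6892     6,503.6878      42,880.3873
P = 1,284.6892.
Convexity = Σ t(t+1)·PV / [P·(1+y)²] = 42,880.3873 / (1,284.6892 × 1.061930) = 31.43147.

31.431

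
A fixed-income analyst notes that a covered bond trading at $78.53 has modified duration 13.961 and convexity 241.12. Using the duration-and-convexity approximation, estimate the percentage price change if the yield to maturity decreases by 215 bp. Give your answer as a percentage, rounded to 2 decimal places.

+35.59%

Duration effect: -D_mod·Δy = -13.961 × (-0.0215) = +0.3001615
Convexity effect: ½·C·(Δy)² = 0.5 × 241.12 × (-0.0215)² = +0.05572886
ΔP/P ≈ +0.3001615 + 0.05572886 = +0.35589036
= +35.589036%.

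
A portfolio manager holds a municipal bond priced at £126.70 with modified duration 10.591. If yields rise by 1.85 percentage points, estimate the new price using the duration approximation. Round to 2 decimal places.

Duration approximation: ΔP/P ≈ -D_mod · Δy = -10.591 × (+0.0185) = -0.1959335.
New price ≈ 126.70 × (1 - 0.1959335) = 101.87522555.

£101.88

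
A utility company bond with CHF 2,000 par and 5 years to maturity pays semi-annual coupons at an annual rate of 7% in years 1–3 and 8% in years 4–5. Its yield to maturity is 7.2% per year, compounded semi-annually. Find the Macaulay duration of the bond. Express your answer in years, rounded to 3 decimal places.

Periodic yield y = 0.036. Discount each cash flow and weight by its period:
  t   CF        PV=CF/(1+0.036)^t    t·PV
  1        70.00        67.5676        67.5676
  2        70.00        65.2197       130.4393
  3        70.00        62.9533       188.8600
  4        70.00        60.7658       243.0631
  5        70.00        58.6542       293.2711
  6        70.00        56.6160       339.6963
  7        80.00        62.4556       437.1895
  8        80.00        60.2854       482.2830
  9        80.00        58.1905       523.7146
  10    2,080.00     1,460.3797    14,603.7968
  Σ                  2,013.0878    17,309.8812
Price P = Σ PV = 2,013.0878.
Macaulay duration = Σ(t·PV) / P = 17,309.8812 / 2,013.0878 = 8.59867 half-year periods.
In years: 8.59867 / 2 = 4.29934 years.

4.299 years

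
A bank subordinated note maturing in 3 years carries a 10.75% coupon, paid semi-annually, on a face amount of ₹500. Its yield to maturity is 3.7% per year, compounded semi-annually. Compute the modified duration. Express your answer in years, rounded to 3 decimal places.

Periodic yield y = 0.0185. First find Macaulay duration:
  t   CF        PV=CF/(1+0.0185)^t    t·PV
  1       26.875        26.3868        26.3868
  2       26.875        25.9076        51.8151
  3       26.875        25.4370        76.3109
  4       26.875        24.9749        99.8997
  5       26.875        24.5213       122.6064
  6      526.875       471.9993     2,831.9960
  Σ                    599.2269     3,209.0151
P = 599.2269; Macaulay duration = 3,209.0151 / 599.2269 = 5.35526 half-year periods = 2.67763 years.
Modified duration = D_Mac / (1 + y) = 2.67763 / 1.0185 = 2.62899 years.

2.629 years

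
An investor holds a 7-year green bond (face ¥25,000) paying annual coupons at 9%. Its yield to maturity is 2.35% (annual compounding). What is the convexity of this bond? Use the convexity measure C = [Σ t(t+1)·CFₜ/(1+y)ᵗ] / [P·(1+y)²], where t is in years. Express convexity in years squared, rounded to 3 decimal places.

40.814

With y = 0.0235:
  t   CF        PV=CF/(1+0.0235)^t    t·PV        t(t+1)·PV
  1     2,250.00     2,198.3390     2,198.3390       4,396.6781
  2     2,250.00     2,147.8642     4,295.7284      12,887.1853
  3     2,250.00     2,098.5483     6,295.6450      25,182.5801
  4     2,250.00     2,050.3648     8,201.4591      41,007.2953
  5     2,250.00     2,003.2875    10,016.4375      60,098.6253
  6     2,250.00     1,957.2912    11,743.7470      82,206.2290
  7    27,250.00    23,160.6945   162,124.8613   1,296,998.8907
  Σ                 35,616.3895   204,876.2174   1,522,777.4837
P = 35,616.3895.
Convexity = Σ t(t+1)·PV / [P·(1+y)²] = 1,522,777.4837 / (35,616.3895 × 1.047552) = 40.81416.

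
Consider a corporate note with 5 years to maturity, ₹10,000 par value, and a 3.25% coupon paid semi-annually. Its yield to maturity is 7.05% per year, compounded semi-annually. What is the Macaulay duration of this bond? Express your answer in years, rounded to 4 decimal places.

4.6165 years

Periodic yield y = 0.03525. Discount each cash flow and weight by its period:
  t   CF        PV=CF/(1+0.03525)^t    t·PV
  1       162.50       156.9669       156.9669
  2       162.50       151.6222       303.2445
  3       162.50       146.4595       439.3786
  4       162.50       141.4726       565.8905
  5       162.50       136.6555       683.2776
  6       162.50       132.0024       792.0146
  7       162.50       127.5078       892.5545
  8       162.50       123.1662       985.3294
  9       162.50       118.9724     1,070.7516
  10   10,162.50     7,187.0086    71,870.0864
  Σ                  8,421.8342    77,759.4945
Price P = Σ PV = 8,421.8342.
Macaulay duration = Σ(t·PV) / P = 77,759.4945 / 8,421.8342 = 9.23308 half-year periods.
In years: 9.23308 / 2 = 4.61654 years.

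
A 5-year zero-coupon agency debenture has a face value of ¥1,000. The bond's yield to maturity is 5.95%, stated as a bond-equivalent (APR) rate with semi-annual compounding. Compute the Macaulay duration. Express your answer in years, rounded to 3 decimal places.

5.000 years

A zero-coupon bond has a single cash flow at maturity, so its Macaulay duration equals its maturity: 5 years.
(Equivalently: 10 semi-annual periods ÷ 2 = 5 years.)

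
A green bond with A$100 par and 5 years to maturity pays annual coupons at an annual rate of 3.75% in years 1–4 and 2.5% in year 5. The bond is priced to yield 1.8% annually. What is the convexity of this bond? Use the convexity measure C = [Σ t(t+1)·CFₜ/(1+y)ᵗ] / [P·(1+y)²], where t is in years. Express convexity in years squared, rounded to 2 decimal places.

With y = 0.018:
  t   CF        PV=CF/(1+0.018)^t    t·PV        t(t+1)·PV
  1         3.75         3.6837         3.6837           7.3674
  2         3.75         3.6186         7.2371          21.7114
  3         3.75         3.5546        10.6637          42.6549
  4         3.75         3.4917        13.9669          69.8345
  5       102.50        93.7530       468.7648       2,812.5887
  Σ                    108.1015       504.3162       2,954.1569
P = 108.1015.
Convexity = Σ t(t+1)·PV / [P·(1+y)²] = 2,954.1569 / (108.1015 × 1.036324) = 26.36976.

26.37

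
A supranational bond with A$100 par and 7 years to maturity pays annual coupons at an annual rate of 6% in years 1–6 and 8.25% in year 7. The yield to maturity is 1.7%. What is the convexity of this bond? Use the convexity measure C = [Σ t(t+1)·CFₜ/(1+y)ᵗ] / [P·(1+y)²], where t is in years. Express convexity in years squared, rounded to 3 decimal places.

With y = 0.017:
  t   CF        PV=CF/(1+0.017)^t    t·PV        t(t+1)·PV
  1         6.00         5.8997         5.8997          11.7994
  2         6.00         5.8011        11.6022          34.8065
  3         6.00         5.7041        17.1123          68.4494
  4         6.00         5.6088        22.4351         112.1754
  5         6.00         5.5150        27.5751         165.4504
  6         6.00         5.4228        32.5369         227.7586
  7       108.25        96.2014       673.4096       5,387.2764
  Σ                    130.1529       790.5709       6,007.7161
P = 130.1529.
Convexity = Σ t(t+1)·PV / [P·(1+y)²] = 6,007.7161 / (130.1529 × 1.034289) = 44.62865.

44.629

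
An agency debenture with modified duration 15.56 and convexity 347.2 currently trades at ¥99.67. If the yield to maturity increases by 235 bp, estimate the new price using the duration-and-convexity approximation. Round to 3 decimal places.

¥72.780

Duration effect: -D_mod·Δy = -15.56 × (+0.0235) = -0.365660
Convexity effect: ½·C·(Δy)² = 0.5 × 347.2 × (0.0235)² = +0.0958706
ΔP/P ≈ -0.365660 + 0.0958706 = -0.2697894
New price ≈ 99.67 × (1 - 0.2697894) = 72.780090502.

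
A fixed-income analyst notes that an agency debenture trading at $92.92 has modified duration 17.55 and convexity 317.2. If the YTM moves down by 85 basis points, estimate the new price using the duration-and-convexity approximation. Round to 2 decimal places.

$107.85

Duration effect: -D_mod·Δy = -17.55 × (-0.0085) = +0.149175
Convexity effect: ½·C·(Δy)² = 0.5 × 317.2 × (-0.0085)² = +0.01145885
ΔP/P ≈ +0.149175 + 0.01145885 = +0.16063385
New price ≈ 92.92 × (1 + 0.16063385) = 107.846097342.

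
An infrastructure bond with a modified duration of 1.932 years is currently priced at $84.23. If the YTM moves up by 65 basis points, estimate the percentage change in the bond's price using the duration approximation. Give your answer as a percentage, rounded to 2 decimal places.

-1.26%

Duration approximation: ΔP/P ≈ -D_mod · Δy = -1.932 × (+0.0065) = -0.012558.
As a percentage: -1.2558%.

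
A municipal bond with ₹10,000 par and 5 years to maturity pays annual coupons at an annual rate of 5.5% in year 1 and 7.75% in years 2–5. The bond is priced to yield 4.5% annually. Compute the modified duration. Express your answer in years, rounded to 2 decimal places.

Periodic yield y = 0.045. First find Macaulay duration:
  t   CF        PV=CF/(1+0.045)^t    t·PV
  1       550.00       526.3158       526.3158
  2       775.00       709.6907     1,419.3814
  3       775.00       679.1299     2,037.3896
  4       775.00       649.8850     2,599.5402
  5    10,775.00     8,646.4100    43,232.0501
  Σ                 11,211.4314    49,814.6771
P = 11,211.4314; Macaulay duration = 49,814.6771 / 11,211.4314 = 4.44320 years.
Modified duration = D_Mac / (1 + y) = 4.44320 / 1.045 = 4.25187 years.

4.25 years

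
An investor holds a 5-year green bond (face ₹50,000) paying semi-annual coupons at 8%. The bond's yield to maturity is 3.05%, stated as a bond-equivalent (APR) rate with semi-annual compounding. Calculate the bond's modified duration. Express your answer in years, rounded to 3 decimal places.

Periodic yield y = 0.01525. First find Macaulay duration:
  t   CF        PV=CF/(1+0.01525)^t    t·PV
  1     2,000.00     1,969.9581     1,969.9581
  2     2,000.00     1,940.3675     3,880.7351
  3     2,000.00     1,911.2214     5,733.6642
  4     2,000.00     1,882.5131     7,530.0523
  5     2,000.00     1,854.2360     9,271.1799
  6     2,000.00     1,826.3836    10,958.3018
  7     2,000.00     1,798.9497    12,592.6476
  8     2,000.00     1,771.9278    14,175.4220
  9     2,000.00     1,745.3117    15,707.8057
  10   52,000.00    44,696.4841   446,964.8409
  Σ                 61,397.3530   528,784.6077
P = 61,397.3530; Macaulay duration = 528,784.6077 / 61,397.3530 = 8.61250 half-year periods = 4.30625 years.
Modified duration = D_Mac / (1 + y) = 4.30625 / 1.01525 = 4.24157 years.

4.242 years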